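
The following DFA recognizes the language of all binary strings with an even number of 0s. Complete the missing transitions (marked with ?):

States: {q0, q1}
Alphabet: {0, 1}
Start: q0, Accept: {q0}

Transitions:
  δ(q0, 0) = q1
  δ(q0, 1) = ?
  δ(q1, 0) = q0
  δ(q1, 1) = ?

What each state remembers (consistent with the given transitions and accept states):
  q0: an even number of 0s has been read so far
  q1: an odd number of 0s has been read so far
Filling in the missing entries:
  δ(q0, 1): in q0 (an even number of 0s has been read so far), after reading 1 we have: an even number of 0s has been read so far → q0
  δ(q1, 1): in q1 (an odd number of 0s has been read so far), after reading 1 we have: an odd number of 0s has been read so far → q1

Final answer: δ(q0, 1) = q0; δ(q1, 1) = q1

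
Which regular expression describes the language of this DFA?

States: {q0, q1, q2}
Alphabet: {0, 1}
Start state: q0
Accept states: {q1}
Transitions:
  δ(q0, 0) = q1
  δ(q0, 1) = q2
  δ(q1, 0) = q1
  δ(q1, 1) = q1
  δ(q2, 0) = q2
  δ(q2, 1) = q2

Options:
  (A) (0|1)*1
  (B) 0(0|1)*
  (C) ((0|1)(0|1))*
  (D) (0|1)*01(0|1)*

Testing sample strings against the DFA:
  '100' -> rejected
  '00111' -> accepted
  '110' -> rejected
  '10' -> rejected
Checking each option for a counterexample:
  (A) (0|1)*1: '0' is accepted by the DFA but does not match the regex → eliminated
  (B) 0(0|1)*: agrees with the DFA on all strings of length ≤ 4
  (C) ((0|1)(0|1))*: ε is rejected by the DFA but matches the regex → eliminated
  (D) (0|1)*01(0|1)*: '0' is accepted by the DFA but does not match the regex → eliminated
Only (B) 0(0|1)* is consistent with the DFA.

Final answer: (B) 0(0|1)*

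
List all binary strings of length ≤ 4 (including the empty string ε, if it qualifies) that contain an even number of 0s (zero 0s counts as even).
Checking every binary string of length 0 to 4:
  Length 0: accepted: ε | rejected: (none)
  Length 1: accepted: 1 | rejected: 0
  Length 2: accepted: 00, 11 | rejected: 01, 10
  Length 3: accepted: 001, 010, 100, 111 | rejected: 000, 011, 101, 110
  Length 4: accepted: 0000, 0011, 0101, 0110, 1001, 1010, 1100, 1111 | rejected: 0001, 0010, 0100, 0111, 1000, 1011, 1101, 1110
Total: 16 string(s).

Final answer: ε, 1, 00, 11, 001, 010, 100, 111, 0000, 0011, 0101, 0110, 1001, 1010, 1100, 1111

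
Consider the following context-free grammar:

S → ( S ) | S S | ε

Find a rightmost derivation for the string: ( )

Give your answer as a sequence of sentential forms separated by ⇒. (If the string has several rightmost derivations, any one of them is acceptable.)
Start with S.
Step 1: the rightmost non-terminal is S; apply S → ( S ):  ( S )
Step 2: the rightmost non-terminal is S; apply S → ε:  ( )

Final answer: S ⇒ ( S ) ⇒ ( )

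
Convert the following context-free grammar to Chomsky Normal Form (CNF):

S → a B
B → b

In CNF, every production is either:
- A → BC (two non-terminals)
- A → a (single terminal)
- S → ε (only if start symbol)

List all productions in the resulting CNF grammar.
The grammar has no ε-productions or unit productions to eliminate.
S → a B has terminal a in a right-hand side of length ≥ 2: introduce T_a → a and use T_a in place of a.
B → b is already in CNF (single terminal) – keep it.
S → a B becomes S → T_a B.
Resulting CNF grammar (3 productions): T_a → a; B → b; S → T_a B

Final answer: T_a → a; B → b; S → T_a B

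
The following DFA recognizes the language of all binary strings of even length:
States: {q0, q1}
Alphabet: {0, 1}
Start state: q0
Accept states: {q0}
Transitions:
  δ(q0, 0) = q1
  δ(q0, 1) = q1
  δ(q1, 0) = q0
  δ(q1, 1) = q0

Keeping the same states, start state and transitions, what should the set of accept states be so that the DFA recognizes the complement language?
The DFA is complete (every state has a transition on every symbol), so the complement
is recognized by the same DFA with accepting and non-accepting states swapped.
Original accept states: {q0}
Complement accept states = All states - Original accept states
= {q0, q1} - {q0}
= {q1}
Complement language: strings of ODD length

Final answer: {q1}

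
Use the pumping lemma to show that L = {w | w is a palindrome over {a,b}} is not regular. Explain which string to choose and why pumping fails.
Language: L = {w | w is a palindrome over {a,b}} (strings that read the same forwards and backwards)
Step 1: Assume for contradiction that L is regular, with pumping length p.
Step 2: Choose s = a^p b a^p. Then s ∈ L (it reads the same forwards and backwards) and |s| ≥ p.
Step 3: Consider any decomposition s = xyz with |xy| ≤ p and |y| > 0. Since |xy| ≤ p and the first p symbols of s are all a's, y = a^k for some k with 1 ≤ k ≤ p.
Step 4: Pumping up (i = 2): xy²z = a^(p+k) b a^p. Its reverse is a^p b a^(p+k) ≠ a^(p+k) b a^p (the single b is no longer in the middle), so xy²z is not a palindrome and xy²z ∉ L.
This contradicts the pumping lemma, so L is not regular.

Final answer: Choose s = a^p b a^p. Since |xy| ≤ p, y = a^k with k ≥ 1. Then xy²z = a^(p+k) b a^p is not a palindrome, so ∉ L.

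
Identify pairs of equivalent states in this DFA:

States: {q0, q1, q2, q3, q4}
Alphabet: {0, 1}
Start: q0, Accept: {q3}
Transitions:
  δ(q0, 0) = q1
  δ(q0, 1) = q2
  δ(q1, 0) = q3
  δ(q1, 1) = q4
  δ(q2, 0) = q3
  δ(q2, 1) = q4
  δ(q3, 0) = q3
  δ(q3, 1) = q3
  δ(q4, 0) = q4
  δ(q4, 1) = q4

Using the table-filling algorithm:
Round 0 – mark pairs where exactly one state is accepting: (q0,q3), (q1,q3), (q2,q3), (q3,q4)
Round 1 – newly marked: (q0,q1) [on 0: q1 vs q3, already marked]; (q0,q2) [on 0: q1 vs q3, already marked]; (q1,q4) [on 0: q3 vs q4, already marked]; (q2,q4) [on 0: q3 vs q4, already marked]
Round 2 – newly marked: (q0,q4) [on 0: q1 vs q4, already marked]
No further pairs can be marked.
(q1, q2) unmarked: δ(q1,0)=q3, δ(q2,0)=q3; δ(q1,1)=q4, δ(q2,1)=q4 → equivalent
Equivalent pairs: (q1, q2)

Final answer: Equivalent pairs: (q1, q2)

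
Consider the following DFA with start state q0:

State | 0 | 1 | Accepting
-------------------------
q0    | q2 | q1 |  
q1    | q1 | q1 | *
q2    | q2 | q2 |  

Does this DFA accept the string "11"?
Start in q0.
Read '1': q0 → q1
Read '1': q1 → q1
Final state q1 is accepting, so the string is accepted.

Final answer: Yes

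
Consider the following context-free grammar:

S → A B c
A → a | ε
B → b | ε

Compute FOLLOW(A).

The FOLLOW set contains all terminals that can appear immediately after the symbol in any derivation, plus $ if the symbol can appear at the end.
A occurs in S → A B c followed by B c. Add FIRST(B) minus ε = {b}; B is nullable (B → ε), so what follows B can also follow A: the terminal c. FOLLOW(A) = {b, c}.

Final answer: {b, c}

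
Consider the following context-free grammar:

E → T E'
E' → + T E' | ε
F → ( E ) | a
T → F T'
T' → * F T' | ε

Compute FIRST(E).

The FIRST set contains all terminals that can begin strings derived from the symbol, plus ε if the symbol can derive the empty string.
FIRST(F): F → ( E ) contributes '(' and F → a contributes 'a', so FIRST(F) = {(, a}. F is not nullable.
FIRST(T): T → F T' begins with F, and F is not nullable, so FIRST(T) = FIRST(F) = {(, a}.
FIRST(E): E → T E' begins with T, and T is not nullable, so FIRST(E) = FIRST(T) = {(, a}.

Final answer: {(, a}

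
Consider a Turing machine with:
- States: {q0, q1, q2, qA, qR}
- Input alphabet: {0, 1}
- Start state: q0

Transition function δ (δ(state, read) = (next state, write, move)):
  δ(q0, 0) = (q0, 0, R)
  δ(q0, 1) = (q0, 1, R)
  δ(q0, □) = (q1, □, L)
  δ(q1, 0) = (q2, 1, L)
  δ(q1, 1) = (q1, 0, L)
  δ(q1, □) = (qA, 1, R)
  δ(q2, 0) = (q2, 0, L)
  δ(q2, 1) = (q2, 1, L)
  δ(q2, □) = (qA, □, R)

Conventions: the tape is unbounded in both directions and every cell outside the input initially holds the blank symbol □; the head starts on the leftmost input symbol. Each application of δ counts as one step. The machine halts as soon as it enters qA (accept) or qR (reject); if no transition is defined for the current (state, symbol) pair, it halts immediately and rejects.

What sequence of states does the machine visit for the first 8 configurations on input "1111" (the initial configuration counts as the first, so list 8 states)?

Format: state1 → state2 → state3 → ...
Step 0: [q0]1111 (head at position 0)
Step 1: δ(q0, 1) = (q0, 1, R)  ⊢  1[q0]111 (head at position 1)
Step 2: δ(q0, 1) = (q0, 1, R)  ⊢  11[q0]11 (head at position 2)
Step 3: δ(q0, 1) = (q0, 1, R)  ⊢  111[q0]1 (head at position 3)
Step 4: δ(q0, 1) = (q0, 1, R)  ⊢  1111[q0]□ (head at position 4)
Step 5: δ(q0, □) = (q1, □, L)  ⊢  111[q1]1□ (head at position 3)
Step 6: δ(q1, 1) = (q1, 0, L)  ⊢  11[q1]10□ (head at position 2)
Step 7: δ(q1, 1) = (q1, 0, L)  ⊢  1[q1]100□ (head at position 1)
Reading off the states of these 8 configurations: q0 → q0 → q0 → q0 → q0 → q1 → q1 → q1

Final answer: q0 → q0 → q0 → q0 → q0 → q1 → q1 → q1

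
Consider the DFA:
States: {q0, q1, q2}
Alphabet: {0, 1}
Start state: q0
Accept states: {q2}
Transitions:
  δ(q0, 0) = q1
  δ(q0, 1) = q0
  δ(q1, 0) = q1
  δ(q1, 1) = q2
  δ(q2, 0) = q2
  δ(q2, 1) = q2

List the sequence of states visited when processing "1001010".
Starting at q0
Read '1': q0 -> q0
Read '0': q0 -> q1
Read '0': q1 -> q1
Read '1': q1 -> q2
Read '0': q2 -> q2
Read '1': q2 -> q2
Read '0': q2 -> q2

Final answer: q0 -> q0 -> q1 -> q1 -> q2 -> q2 -> q2 -> q2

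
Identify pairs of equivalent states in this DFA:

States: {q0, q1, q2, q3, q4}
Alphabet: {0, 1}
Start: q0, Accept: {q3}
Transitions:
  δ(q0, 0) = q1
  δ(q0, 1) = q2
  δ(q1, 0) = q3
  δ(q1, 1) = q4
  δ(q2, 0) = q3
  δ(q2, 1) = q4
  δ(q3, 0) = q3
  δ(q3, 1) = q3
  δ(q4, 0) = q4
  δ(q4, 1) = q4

Using the table-filling algorithm:
Round 0 – mark pairs where exactly one state is accepting: (q0,q3), (q1,q3), (q2,q3), (q3,q4)
Round 1 – newly marked: (q0,q1) [on 0: q1 vs q3, already marked]; (q0,q2) [on 0: q1 vs q3, already marked]; (q1,q4) [on 0: q3 vs q4, already marked]; (q2,q4) [on 0: q3 vs q4, already marked]
Round 2 – newly marked: (q0,q4) [on 0: q1 vs q4, already marked]
No further pairs can be marked.
(q1, q2) unmarked: δ(q1,0)=q3, δ(q2,0)=q3; δ(q1,1)=q4, δ(q2,1)=q4 → equivalent
Equivalent pairs: (q1, q2)

Final answer: Equivalent pairs: (q1, q2)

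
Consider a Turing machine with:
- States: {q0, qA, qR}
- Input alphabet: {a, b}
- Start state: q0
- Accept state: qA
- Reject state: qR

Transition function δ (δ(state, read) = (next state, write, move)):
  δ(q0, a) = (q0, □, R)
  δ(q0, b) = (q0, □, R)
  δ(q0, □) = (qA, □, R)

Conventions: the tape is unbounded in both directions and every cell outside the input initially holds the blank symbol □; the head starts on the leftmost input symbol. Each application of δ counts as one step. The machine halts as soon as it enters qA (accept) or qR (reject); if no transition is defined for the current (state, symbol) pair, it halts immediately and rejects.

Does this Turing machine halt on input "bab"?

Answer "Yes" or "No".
Step 0: [q0]bab (head at position 0)
Step 1: δ(q0, b) = (q0, □, R)  ⊢  □[q0]ab (head at position 1)
Step 2: δ(q0, a) = (q0, □, R)  ⊢  □□[q0]b (head at position 2)
Step 3: δ(q0, b) = (q0, □, R)  ⊢  □□□[q0]□ (head at position 3)
Step 4: δ(q0, □) = (qA, □, R)  ⊢  □□□□[qA]□ (head at position 4)
The machine is in qA, so it halts and accepts.
It halts after 4 steps.

Final answer: Yes - halts after 4 steps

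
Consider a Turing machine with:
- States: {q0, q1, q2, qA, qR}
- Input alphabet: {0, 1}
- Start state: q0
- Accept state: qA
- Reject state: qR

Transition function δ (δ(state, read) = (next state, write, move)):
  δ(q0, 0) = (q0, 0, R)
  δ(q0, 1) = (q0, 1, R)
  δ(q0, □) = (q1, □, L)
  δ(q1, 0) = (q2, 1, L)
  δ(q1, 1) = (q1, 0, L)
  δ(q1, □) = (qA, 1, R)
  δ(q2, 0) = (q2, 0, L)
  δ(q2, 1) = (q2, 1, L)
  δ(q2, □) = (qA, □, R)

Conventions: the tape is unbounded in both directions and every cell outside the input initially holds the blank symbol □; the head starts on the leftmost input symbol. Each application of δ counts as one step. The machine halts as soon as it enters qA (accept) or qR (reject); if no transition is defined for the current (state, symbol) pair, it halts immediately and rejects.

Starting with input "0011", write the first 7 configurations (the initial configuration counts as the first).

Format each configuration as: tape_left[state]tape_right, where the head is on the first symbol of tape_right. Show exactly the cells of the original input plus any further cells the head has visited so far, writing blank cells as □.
Step 0: [q0]0011 (head at position 0)
Step 1: δ(q0, 0) = (q0, 0, R)  ⊢  0[q0]011 (head at position 1)
Step 2: δ(q0, 0) = (q0, 0, R)  ⊢  00[q0]11 (head at position 2)
Step 3: δ(q0, 1) = (q0, 1, R)  ⊢  001[q0]1 (head at position 3)
Step 4: δ(q0, 1) = (q0, 1, R)  ⊢  0011[q0]□ (head at position 4)
Step 5: δ(q0, □) = (q1, □, L)  ⊢  001[q1]1□ (head at position 3)
Step 6: δ(q1, 1) = (q1, 0, L)  ⊢  00[q1]10□ (head at position 2)

Final answer: [q0]0011 ⊢ 0[q0]011 ⊢ 00[q0]11 ⊢ 001[q0]1 ⊢ 0011[q0]□ ⊢ 001[q1]1□ ⊢ 00[q1]10□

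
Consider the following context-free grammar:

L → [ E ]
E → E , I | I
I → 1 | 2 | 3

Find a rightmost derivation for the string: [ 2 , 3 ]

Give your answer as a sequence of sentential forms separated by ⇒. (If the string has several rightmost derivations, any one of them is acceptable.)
Start with L.
Step 1: the rightmost non-terminal is L; apply L → [ E ]:  [ E ]
Step 2: the rightmost non-terminal is E; apply E → E , I:  [ E , I ]
Step 3: the rightmost non-terminal is I; apply I → 3:  [ E , 3 ]
Step 4: the rightmost non-terminal is E; apply E → I:  [ I , 3 ]
Step 5: the rightmost non-terminal is I; apply I → 2:  [ 2 , 3 ]

Final answer: L ⇒ [ E ] ⇒ [ E , I ] ⇒ [ E , 3 ] ⇒ [ I , 3 ] ⇒ [ 2 , 3 ]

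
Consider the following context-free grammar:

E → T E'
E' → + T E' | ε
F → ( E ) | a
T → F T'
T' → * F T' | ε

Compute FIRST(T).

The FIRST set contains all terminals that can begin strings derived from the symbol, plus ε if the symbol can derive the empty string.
FIRST(F): F → ( E ) contributes '(' and F → a contributes 'a', so FIRST(F) = {(, a}. F is not nullable.
FIRST(T): T → F T' begins with F, and F is not nullable, so FIRST(T) = FIRST(F) = {(, a}.

Final answer: {(, a}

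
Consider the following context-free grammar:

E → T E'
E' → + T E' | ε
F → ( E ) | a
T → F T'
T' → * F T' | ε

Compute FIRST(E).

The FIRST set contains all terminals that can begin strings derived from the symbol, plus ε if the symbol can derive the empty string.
FIRST(F): F → ( E ) contributes '(' and F → a contributes 'a', so FIRST(F) = {(, a}. F is not nullable.
FIRST(T): T → F T' begins with F, and F is not nullable, so FIRST(T) = FIRST(F) = {(, a}.
FIRST(E): E → T E' begins with T, and T is not nullable, so FIRST(E) = FIRST(T) = {(, a}.

Final answer: {(, a}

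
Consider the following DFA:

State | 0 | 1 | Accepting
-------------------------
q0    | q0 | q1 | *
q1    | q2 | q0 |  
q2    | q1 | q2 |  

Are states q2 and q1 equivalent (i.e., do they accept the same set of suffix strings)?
Try the suffix "1".
From q2: q2 → q2 — not accepting.
From q1: q1 → q0 — accepting.
The two states disagree on this suffix, so they are not equivalent.

Final answer: No. Distinguishing string: "1" - accepted from q1 but not from q2.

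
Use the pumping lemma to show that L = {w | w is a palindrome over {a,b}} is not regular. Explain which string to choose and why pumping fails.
Language: L = {w | w is a palindrome over {a,b}} (strings that read the same forwards and backwards)
Step 1: Assume for contradiction that L is regular, with pumping length p.
Step 2: Choose s = a^p b a^p. Then s ∈ L (it reads the same forwards and backwards) and |s| ≥ p.
Step 3: Consider any decomposition s = xyz with |xy| ≤ p and |y| > 0. Since |xy| ≤ p and the first p symbols of s are all a's, y = a^k for some k with 1 ≤ k ≤ p.
Step 4: Pumping up (i = 2): xy²z = a^(p+k) b a^p. Its reverse is a^p b a^(p+k) ≠ a^(p+k) b a^p (the single b is no longer in the middle), so xy²z is not a palindrome and xy²z ∉ L.
This contradicts the pumping lemma, so L is not regular.

Final answer: Choose s = a^p b a^p. Since |xy| ≤ p, y = a^k with k ≥ 1. Then xy²z = a^(p+k) b a^p is not a palindrome, so ∉ L.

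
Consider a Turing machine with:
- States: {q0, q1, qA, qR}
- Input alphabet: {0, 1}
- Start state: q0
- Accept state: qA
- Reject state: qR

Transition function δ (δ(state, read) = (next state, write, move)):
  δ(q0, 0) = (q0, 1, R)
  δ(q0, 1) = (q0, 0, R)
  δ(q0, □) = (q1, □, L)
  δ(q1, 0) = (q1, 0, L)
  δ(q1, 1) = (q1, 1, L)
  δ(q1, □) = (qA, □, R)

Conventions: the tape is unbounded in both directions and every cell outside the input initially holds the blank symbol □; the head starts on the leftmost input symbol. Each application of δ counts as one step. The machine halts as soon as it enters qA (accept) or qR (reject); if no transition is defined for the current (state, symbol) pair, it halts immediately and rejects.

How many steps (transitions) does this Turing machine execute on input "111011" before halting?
Step 0: [q0]111011 (head at position 0)
Step 1: δ(q0, 1) = (q0, 0, R)  ⊢  0[q0]11011 (head at position 1)
Step 2: δ(q0, 1) = (q0, 0, R)  ⊢  00[q0]1011 (head at position 2)
Step 3: δ(q0, 1) = (q0, 0, R)  ⊢  000[q0]011 (head at position 3)
Step 4: δ(q0, 0) = (q0, 1, R)  ⊢  0001[q0]11 (head at position 4)
Step 5: δ(q0, 1) = (q0, 0, R)  ⊢  00010[q0]1 (head at position 5)
Step 6: δ(q0, 1) = (q0, 0, R)  ⊢  000100[q0]□ (head at position 6)
Step 7: δ(q0, □) = (q1, □, L)  ⊢  00010[q1]0□ (head at position 5)
Step 8: δ(q1, 0) = (q1, 0, L)  ⊢  0001[q1]00□ (head at position 4)
Step 9: δ(q1, 0) = (q1, 0, L)  ⊢  000[q1]100□ (head at position 3)
Step 10: δ(q1, 1) = (q1, 1, L)  ⊢  00[q1]0100□ (head at position 2)
Step 11: δ(q1, 0) = (q1, 0, L)  ⊢  0[q1]00100□ (head at position 1)
Step 12: δ(q1, 0) = (q1, 0, L)  ⊢  [q1]000100□ (head at position 0)
Step 13: δ(q1, 0) = (q1, 0, L)  ⊢  [q1]□000100□ (head at position -1)
Step 14: δ(q1, □) = (qA, □, R)  ⊢  □[qA]000100□ (head at position 0)
The machine is in qA, so it halts and accepts.
Number of transitions executed: 14.

Final answer: 14 steps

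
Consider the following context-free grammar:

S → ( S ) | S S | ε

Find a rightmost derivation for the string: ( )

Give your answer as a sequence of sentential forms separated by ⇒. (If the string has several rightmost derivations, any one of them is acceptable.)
Start with S.
Step 1: the rightmost non-terminal is S; apply S → ( S ):  ( S )
Step 2: the rightmost non-terminal is S; apply S → ε:  ( )

Final answer: S ⇒ ( S ) ⇒ ( )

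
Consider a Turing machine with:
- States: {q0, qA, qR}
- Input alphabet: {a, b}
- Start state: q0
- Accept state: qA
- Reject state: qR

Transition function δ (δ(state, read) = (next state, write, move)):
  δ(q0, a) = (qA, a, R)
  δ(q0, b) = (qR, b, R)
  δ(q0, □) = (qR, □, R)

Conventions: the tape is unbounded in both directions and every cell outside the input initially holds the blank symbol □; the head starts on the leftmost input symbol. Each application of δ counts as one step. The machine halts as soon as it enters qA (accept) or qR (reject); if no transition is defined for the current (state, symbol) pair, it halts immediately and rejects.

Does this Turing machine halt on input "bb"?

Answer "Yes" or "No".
Step 0: [q0]bb (head at position 0)
Step 1: δ(q0, b) = (qR, b, R)  ⊢  b[qR]b (head at position 1)
The machine is in qR, so it halts and rejects.
It halts after 1 steps.

Final answer: Yes - halts after 1 steps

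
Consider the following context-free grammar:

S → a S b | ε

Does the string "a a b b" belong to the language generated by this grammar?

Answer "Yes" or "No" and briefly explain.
A derivation exists: S ⇒ a S b ⇒ a a S b b ⇒ a a b b (using S → a S b twice, then S → ε).

Final answer: Yes - a valid derivation exists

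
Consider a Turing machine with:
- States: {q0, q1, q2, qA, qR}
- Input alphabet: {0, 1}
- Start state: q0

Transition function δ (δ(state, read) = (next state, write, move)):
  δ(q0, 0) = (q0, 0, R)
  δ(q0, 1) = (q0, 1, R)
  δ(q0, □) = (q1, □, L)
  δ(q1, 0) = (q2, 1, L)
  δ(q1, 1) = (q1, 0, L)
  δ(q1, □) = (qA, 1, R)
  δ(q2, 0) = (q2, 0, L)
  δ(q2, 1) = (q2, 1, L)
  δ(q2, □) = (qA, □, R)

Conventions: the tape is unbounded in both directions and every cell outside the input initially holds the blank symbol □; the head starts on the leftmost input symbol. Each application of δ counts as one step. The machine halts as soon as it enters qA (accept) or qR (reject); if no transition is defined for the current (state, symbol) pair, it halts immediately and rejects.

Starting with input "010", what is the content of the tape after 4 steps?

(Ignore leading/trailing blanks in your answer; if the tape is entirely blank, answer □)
Step 0: [q0]010 (head at position 0)
Step 1: δ(q0, 0) = (q0, 0, R)  ⊢  0[q0]10 (head at position 1)
Step 2: δ(q0, 1) = (q0, 1, R)  ⊢  01[q0]0 (head at position 2)
Step 3: δ(q0, 0) = (q0, 0, R)  ⊢  010[q0]□ (head at position 3)
Step 4: δ(q0, □) = (q1, □, L)  ⊢  01[q1]0□ (head at position 2)
Tape after 4 steps (ignoring surrounding blanks): 010

Final answer: Tape: 010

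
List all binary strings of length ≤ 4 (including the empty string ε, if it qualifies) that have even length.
Checking every binary string of length 0 to 4:
  Length 0: accepted: ε | rejected: (none)
  Length 1: accepted: (none) | rejected: 0, 1
  Length 2: accepted: 00, 01, 10, 11 | rejected: (none)
  Length 3: accepted: (none) | rejected: 000, 001, 010, 011, 100, 101, 110, 111
  Length 4: accepted: 0000, 0001, 0010, 0011, 0100, 0101, 0110, 0111, 1000, 1001, 1010, 1011, 1100, 1101, 1110, 1111 | rejected: (none)
Total: 21 string(s).

Final answer: ε, 00, 01, 10, 11, 0000, 0001, 0010, 0011, 0100, 0101, 0110, 0111, 1000, 1001, 1010, 1011, 1100, 1101, 1110, 1111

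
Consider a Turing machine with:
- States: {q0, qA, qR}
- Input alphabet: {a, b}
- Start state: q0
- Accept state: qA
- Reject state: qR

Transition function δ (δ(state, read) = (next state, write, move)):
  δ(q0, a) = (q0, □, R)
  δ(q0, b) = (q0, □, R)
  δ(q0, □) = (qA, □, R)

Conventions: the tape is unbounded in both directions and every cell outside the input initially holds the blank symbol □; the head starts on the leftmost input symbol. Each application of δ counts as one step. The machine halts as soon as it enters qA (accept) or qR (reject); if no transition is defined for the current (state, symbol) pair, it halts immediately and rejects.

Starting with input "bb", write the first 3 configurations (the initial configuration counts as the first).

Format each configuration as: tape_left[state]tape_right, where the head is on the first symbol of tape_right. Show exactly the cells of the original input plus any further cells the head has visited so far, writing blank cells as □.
Step 0: [q0]bb (head at position 0)
Step 1: δ(q0, b) = (q0, □, R)  ⊢  □[q0]b (head at position 1)
Step 2: δ(q0, b) = (q0, □, R)  ⊢  □□[q0]□ (head at position 2)

Final answer: [q0]bb ⊢ □[q0]b ⊢ □□[q0]□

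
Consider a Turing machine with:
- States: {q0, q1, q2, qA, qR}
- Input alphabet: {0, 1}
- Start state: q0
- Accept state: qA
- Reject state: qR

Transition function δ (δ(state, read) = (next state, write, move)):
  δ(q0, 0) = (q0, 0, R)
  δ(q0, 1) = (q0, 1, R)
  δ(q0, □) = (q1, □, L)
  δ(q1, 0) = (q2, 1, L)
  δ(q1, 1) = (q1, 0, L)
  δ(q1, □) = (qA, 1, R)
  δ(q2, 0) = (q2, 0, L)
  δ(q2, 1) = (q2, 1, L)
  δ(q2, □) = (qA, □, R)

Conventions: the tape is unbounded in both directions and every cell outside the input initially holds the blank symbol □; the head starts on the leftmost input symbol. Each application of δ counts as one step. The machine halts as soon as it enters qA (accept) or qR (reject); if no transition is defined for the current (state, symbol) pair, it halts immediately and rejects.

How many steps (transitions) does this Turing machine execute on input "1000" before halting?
Step 0: [q0]1000 (head at position 0)
Step 1: δ(q0, 1) = (q0, 1, R)  ⊢  1[q0]000 (head at position 1)
Step 2: δ(q0, 0) = (q0, 0, R)  ⊢  10[q0]00 (head at position 2)
Step 3: δ(q0, 0) = (q0, 0, R)  ⊢  100[q0]0 (head at position 3)
Step 4: δ(q0, 0) = (q0, 0, R)  ⊢  1000[q0]□ (head at position 4)
Step 5: δ(q0, □) = (q1, □, L)  ⊢  100[q1]0□ (head at position 3)
Step 6: δ(q1, 0) = (q2, 1, L)  ⊢  10[q2]01□ (head at position 2)
Step 7: δ(q2, 0) = (q2, 0, L)  ⊢  1[q2]001□ (head at position 1)
Step 8: δ(q2, 0) = (q2, 0, L)  ⊢  [q2]1001□ (head at position 0)
Step 9: δ(q2, 1) = (q2, 1, L)  ⊢  [q2]□1001□ (head at position -1)
Step 10: δ(q2, □) = (qA, □, R)  ⊢  □[qA]1001□ (head at position 0)
The machine is in qA, so it halts and accepts.
Number of transitions executed: 10.

Final answer: 10 steps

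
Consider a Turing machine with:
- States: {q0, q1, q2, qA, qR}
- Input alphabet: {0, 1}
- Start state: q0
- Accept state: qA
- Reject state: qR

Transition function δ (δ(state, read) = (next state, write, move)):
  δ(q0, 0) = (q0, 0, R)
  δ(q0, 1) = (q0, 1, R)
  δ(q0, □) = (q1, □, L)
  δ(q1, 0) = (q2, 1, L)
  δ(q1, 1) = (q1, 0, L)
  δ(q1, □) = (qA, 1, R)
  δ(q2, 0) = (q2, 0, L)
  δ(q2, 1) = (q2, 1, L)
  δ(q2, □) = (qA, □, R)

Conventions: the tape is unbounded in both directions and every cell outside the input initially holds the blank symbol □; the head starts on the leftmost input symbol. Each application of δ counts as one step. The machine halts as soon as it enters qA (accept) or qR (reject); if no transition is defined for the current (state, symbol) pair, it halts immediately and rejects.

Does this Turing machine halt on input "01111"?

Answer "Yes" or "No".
Step 0: [q0]01111 (head at position 0)
Step 1: δ(q0, 0) = (q0, 0, R)  ⊢  0[q0]1111 (head at position 1)
Step 2: δ(q0, 1) = (q0, 1, R)  ⊢  01[q0]111 (head at position 2)
Step 3: δ(q0, 1) = (q0, 1, R)  ⊢  011[q0]11 (head at position 3)
Step 4: δ(q0, 1) = (q0, 1, R)  ⊢  0111[q0]1 (head at position 4)
Step 5: δ(q0, 1) = (q0, 1, R)  ⊢  01111[q0]□ (head at position 5)
Step 6: δ(q0, □) = (q1, □, L)  ⊢  0111[q1]1□ (head at position 4)
Step 7: δ(q1, 1) = (q1, 0, L)  ⊢  011[q1]10□ (head at position 3)
Step 8: δ(q1, 1) = (q1, 0, L)  ⊢  01[q1]100□ (head at position 2)
Step 9: δ(q1, 1) = (q1, 0, L)  ⊢  0[q1]1000□ (head at position 1)
Step 10: δ(q1, 1) = (q1, 0, L)  ⊢  [q1]00000□ (head at position 0)
Step 11: δ(q1, 0) = (q2, 1, L)  ⊢  [q2]□10000□ (head at position -1)
Step 12: δ(q2, □) = (qA, □, R)  ⊢  □[qA]10000□ (head at position 0)
The machine is in qA, so it halts and accepts.
It halts after 12 steps.

Final answer: Yes - halts after 12 steps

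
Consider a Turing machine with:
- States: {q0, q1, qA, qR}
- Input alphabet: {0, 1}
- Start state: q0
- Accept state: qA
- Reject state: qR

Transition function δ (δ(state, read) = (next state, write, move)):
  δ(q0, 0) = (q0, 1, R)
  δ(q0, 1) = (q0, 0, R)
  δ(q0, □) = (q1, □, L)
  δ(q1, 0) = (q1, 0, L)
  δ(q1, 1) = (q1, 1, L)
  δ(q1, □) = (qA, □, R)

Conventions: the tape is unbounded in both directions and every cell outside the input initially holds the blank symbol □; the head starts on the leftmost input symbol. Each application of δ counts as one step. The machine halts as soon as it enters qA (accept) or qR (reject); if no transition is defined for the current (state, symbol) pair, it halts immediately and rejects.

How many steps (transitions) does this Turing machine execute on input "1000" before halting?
Step 0: [q0]1000 (head at position 0)
Step 1: δ(q0, 1) = (q0, 0, R)  ⊢  0[q0]000 (head at position 1)
Step 2: δ(q0, 0) = (q0, 1, R)  ⊢  01[q0]00 (head at position 2)
Step 3: δ(q0, 0) = (q0, 1, R)  ⊢  011[q0]0 (head at position 3)
Step 4: δ(q0, 0) = (q0, 1, R)  ⊢  0111[q0]□ (head at position 4)
Step 5: δ(q0, □) = (q1, □, L)  ⊢  011[q1]1□ (head at position 3)
Step 6: δ(q1, 1) = (q1, 1, L)  ⊢  01[q1]11□ (head at position 2)
Step 7: δ(q1, 1) = (q1, 1, L)  ⊢  0[q1]111□ (head at position 1)
Step 8: δ(q1, 1) = (q1, 1, L)  ⊢  [q1]0111□ (head at position 0)
Step 9: δ(q1, 0) = (q1, 0, L)  ⊢  [q1]□0111□ (head at position -1)
Step 10: δ(q1, □) = (qA, □, R)  ⊢  □[qA]0111□ (head at position 0)
The machine is in qA, so it halts and accepts.
Number of transitions executed: 10.

Final answer: 10 steps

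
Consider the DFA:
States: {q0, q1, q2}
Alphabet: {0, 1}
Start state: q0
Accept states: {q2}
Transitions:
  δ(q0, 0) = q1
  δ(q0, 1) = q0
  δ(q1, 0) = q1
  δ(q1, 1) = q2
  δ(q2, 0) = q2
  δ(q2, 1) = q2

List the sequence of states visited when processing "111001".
Starting at q0
Read '1': q0 -> q0
Read '1': q0 -> q0
Read '1': q0 -> q0
Read '0': q0 -> q1
Read '0': q1 -> q1
Read '1': q1 -> q2

Final answer: q0 -> q0 -> q0 -> q0 -> q1 -> q1 -> q2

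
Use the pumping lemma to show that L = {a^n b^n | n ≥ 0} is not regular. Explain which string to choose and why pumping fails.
Language: L = {a^n b^n | n ≥ 0} (equal numbers of a's followed by b's)
Step 1: Assume for contradiction that L is regular, with pumping length p.
Step 2: Choose s = a^p b^p. Then s ∈ L (it has p a's followed by p b's) and |s| ≥ p.
Step 3: Consider any decomposition s = xyz with |xy| ≤ p and |y| > 0. Since |xy| ≤ p and the first p symbols of s are all a's, y = a^k for some k with 1 ≤ k ≤ p.
Step 4: Pumping up (i = 2): xy²z = a^(p+k) b^p, which has more a's than b's, so xy²z ∉ L.
This contradicts the pumping lemma, so L is not regular.

Final answer: Choose s = a^p b^p. Since |xy| ≤ p, y = a^k with k ≥ 1. Then xy²z = a^(p+k) b^p ∉ L.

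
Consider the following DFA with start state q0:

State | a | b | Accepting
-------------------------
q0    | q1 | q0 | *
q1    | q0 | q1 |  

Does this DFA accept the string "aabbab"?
Start in q0.
Read 'a': q0 → q1
Read 'a': q1 → q0
Read 'b': q0 → q0
Read 'b': q0 → q0
Read 'a': q0 → q1
Read 'b': q1 → q1
Final state q1 is not accepting, so the string is rejected.

Final answer: No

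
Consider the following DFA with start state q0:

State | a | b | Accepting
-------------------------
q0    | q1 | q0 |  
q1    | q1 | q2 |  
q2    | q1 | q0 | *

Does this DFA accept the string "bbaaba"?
Start in q0.
Read 'b': q0 → q0
Read 'b': q0 → q0
Read 'a': q0 → q1
Read 'a': q1 → q1
Read 'b': q1 → q2
Read 'a': q2 → q1
Final state q1 is not accepting, so the string is rejected.

Final answer: No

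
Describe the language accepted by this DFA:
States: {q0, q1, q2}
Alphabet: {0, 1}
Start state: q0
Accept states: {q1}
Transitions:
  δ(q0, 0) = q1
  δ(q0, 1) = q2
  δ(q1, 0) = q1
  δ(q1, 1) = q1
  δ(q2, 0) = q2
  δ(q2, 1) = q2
Analyzing the DFA structure:
Start state: q0
Accept states: {q1}
Interpreting what each state remembers (checking against the transitions):
  q0: nothing has been read yet
  q1: the first symbol was 0
  q2: the first symbol was 1 (trap state)
  δ(q0, 0): in q0 (nothing has been read yet), after reading 0 we have: the first symbol was 0 → q1
  δ(q0, 1): in q0 (nothing has been read yet), after reading 1 we have: the first symbol was 1 (trap state) → q2
  δ(q1, 0): in q1 (the first symbol was 0), after reading 0 we have: the first symbol was 0 → q1
  δ(q1, 1): in q1 (the first symbol was 0), after reading 1 we have: the first symbol was 0 → q1
  δ(q2, 0): in q2 (the first symbol was 1 (trap state)), after reading 0 we have: the first symbol was 1 (trap state) → q2
  δ(q2, 1): in q2 (the first symbol was 1 (trap state)), after reading 1 we have: the first symbol was 1 (trap state) → q2
A string is accepted iff it ends in {q1}, i.e. the first symbol was 0.
Language: All binary strings starting with 0

Final answer: All binary strings starting with 0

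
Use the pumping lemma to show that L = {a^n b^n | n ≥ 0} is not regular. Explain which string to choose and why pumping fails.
Language: L = {a^n b^n | n ≥ 0} (equal numbers of a's followed by b's)
Step 1: Assume for contradiction that L is regular, with pumping length p.
Step 2: Choose s = a^p b^p. Then s ∈ L (it has p a's followed by p b's) and |s| ≥ p.
Step 3: Consider any decomposition s = xyz with |xy| ≤ p and |y| > 0. Since |xy| ≤ p and the first p symbols of s are all a's, y = a^k for some k with 1 ≤ k ≤ p.
Step 4: Pumping up (i = 2): xy²z = a^(p+k) b^p, which has more a's than b's, so xy²z ∉ L.
This contradicts the pumping lemma, so L is not regular.

Final answer: Choose s = a^p b^p. Since |xy| ≤ p, y = a^k with k ≥ 1. Then xy²z = a^(p+k) b^p ∉ L.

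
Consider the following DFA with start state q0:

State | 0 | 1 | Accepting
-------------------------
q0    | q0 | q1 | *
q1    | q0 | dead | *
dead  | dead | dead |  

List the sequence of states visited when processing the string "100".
q0 → q1 → q0 → q0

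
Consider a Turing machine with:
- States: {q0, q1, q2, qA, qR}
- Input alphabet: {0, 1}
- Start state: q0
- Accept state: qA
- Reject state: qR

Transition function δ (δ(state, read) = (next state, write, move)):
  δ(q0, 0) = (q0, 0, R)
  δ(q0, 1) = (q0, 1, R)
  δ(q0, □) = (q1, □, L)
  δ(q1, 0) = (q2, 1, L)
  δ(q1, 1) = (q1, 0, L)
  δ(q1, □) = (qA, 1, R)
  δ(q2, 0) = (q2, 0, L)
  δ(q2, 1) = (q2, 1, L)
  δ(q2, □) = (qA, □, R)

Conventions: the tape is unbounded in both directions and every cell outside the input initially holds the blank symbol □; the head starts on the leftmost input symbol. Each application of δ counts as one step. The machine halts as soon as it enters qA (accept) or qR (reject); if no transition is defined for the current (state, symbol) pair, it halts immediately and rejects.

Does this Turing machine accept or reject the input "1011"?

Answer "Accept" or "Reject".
Step 0: [q0]1011 (head at position 0)
Step 1: δ(q0, 1) = (q0, 1, R)  ⊢  1[q0]011 (head at position 1)
Step 2: δ(q0, 0) = (q0, 0, R)  ⊢  10[q0]11 (head at position 2)
Step 3: δ(q0, 1) = (q0, 1, R)  ⊢  101[q0]1 (head at position 3)
Step 4: δ(q0, 1) = (q0, 1, R)  ⊢  1011[q0]□ (head at position 4)
Step 5: δ(q0, □) = (q1, □, L)  ⊢  101[q1]1□ (head at position 3)
Step 6: δ(q1, 1) = (q1, 0, L)  ⊢  10[q1]10□ (head at position 2)
Step 7: δ(q1, 1) = (q1, 0, L)  ⊢  1[q1]000□ (head at position 1)
Step 8: δ(q1, 0) = (q2, 1, L)  ⊢  [q2]1100□ (head at position 0)
Step 9: δ(q2, 1) = (q2, 1, L)  ⊢  [q2]□1100□ (head at position -1)
Step 10: δ(q2, □) = (qA, □, R)  ⊢  □[qA]1100□ (head at position 0)
The machine is in qA, so it halts and accepts.

Final answer: Accept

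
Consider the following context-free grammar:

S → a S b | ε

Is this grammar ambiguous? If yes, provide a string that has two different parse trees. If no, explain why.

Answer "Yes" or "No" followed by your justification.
At every step exactly one production applies: if the remaining string to generate is non-empty it starts with a and ends with b, forcing S → a S b; if it is empty, S → ε is forced. Hence each string a^n b^n has exactly one derivation (S → a S b applied n times, then S → ε) and one parse tree.

Final answer: No - the grammar is unambiguous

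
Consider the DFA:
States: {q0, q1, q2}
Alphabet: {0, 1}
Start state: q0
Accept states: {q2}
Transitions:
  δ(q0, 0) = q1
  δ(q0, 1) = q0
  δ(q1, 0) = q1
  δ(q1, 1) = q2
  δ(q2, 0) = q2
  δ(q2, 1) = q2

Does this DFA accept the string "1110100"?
Processing string "1110100":
  q0 --1--> q0
  q0 --1--> q0
  q0 --1--> q0
  q0 --0--> q1
  q1 --1--> q2
  q2 --0--> q2
  q2 --0--> q2
Final state: q2
Accept states: {q2}
q2 is an accept state, so the string is accepted.

Final answer: Yes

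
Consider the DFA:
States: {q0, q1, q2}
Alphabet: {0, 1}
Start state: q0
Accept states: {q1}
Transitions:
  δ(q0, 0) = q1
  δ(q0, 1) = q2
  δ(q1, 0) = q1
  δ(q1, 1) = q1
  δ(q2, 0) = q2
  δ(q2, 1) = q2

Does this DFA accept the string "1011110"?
Processing string "1011110":
  q0 --1--> q2
  q2 --0--> q2
  q2 --1--> q2
  q2 --1--> q2
  q2 --1--> q2
  q2 --1--> q2
  q2 --0--> q2
Final state: q2
Accept states: {q1}
q2 is not an accept state, so the string is rejected.

Final answer: No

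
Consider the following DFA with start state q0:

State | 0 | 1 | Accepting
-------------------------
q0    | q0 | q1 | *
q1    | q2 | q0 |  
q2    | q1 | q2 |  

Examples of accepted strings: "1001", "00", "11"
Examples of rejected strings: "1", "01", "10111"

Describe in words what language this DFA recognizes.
binary numbers divisible by 3 (treating the string as a binary integer; leading zeros allowed, the empty string counts as 0)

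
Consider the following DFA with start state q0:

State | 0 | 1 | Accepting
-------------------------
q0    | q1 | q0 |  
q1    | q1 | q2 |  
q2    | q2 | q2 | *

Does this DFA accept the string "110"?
Start in q0.
Read '1': q0 → q0
Read '1': q0 → q0
Read '0': q0 → q1
Final state q1 is not accepting, so the string is rejected.

Final answer: No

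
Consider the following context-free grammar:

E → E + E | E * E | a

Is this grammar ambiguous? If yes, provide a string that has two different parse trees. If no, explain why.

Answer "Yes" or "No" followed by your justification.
Two different leftmost derivations of a + a * a:
  (1) E ⇒ E + E ⇒ a + E ⇒ a + E * E ⇒ a + a * E ⇒ a + a * a   (tree groups a + (a * a))
  (2) E ⇒ E * E ⇒ E + E * E ⇒ a + E * E ⇒ a + a * E ⇒ a + a * a   (tree groups (a + a) * a)
Two distinct leftmost derivations = two distinct parse trees, so the grammar is ambiguous.

Final answer: Yes - the string 'a + a * a' has two distinct leftmost derivations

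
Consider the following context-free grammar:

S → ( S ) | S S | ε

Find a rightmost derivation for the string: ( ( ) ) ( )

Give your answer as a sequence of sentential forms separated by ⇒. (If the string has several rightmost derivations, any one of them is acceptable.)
Start with S.
Step 1: the rightmost non-terminal is S; apply S → S S:  S S
Step 2: the rightmost non-terminal is S; apply S → ( S ):  S ( S )
Step 3: the rightmost non-terminal is S; apply S → ε:  S ( )
Step 4: the rightmost non-terminal is S; apply S → ( S ):  ( S ) ( )
Step 5: the rightmost non-terminal is S; apply S → ( S ):  ( ( S ) ) ( )
Step 6: the rightmost non-terminal is S; apply S → ε:  ( ( ) ) ( )

Final answer: S ⇒ S S ⇒ S ( S ) ⇒ S ( ) ⇒ ( S ) ( ) ⇒ ( ( S ) ) ( ) ⇒ ( ( ) ) ( )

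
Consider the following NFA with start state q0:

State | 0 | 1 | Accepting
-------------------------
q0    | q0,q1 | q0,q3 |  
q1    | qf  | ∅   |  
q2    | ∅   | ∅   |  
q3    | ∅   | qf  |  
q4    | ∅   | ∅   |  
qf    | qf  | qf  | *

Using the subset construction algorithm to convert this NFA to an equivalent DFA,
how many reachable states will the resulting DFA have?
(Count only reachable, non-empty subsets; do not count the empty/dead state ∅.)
Start subset: {q0}
{q0}: on 0 → {q0, q1}, on 1 → {q0, q3}
{q0, q1}: on 0 → {q0, q1, qf}, on 1 → {q0, q3}
{q0, q3}: on 0 → {q0, q1}, on 1 → {q0, q3, qf}
{q0, q1, qf}: on 0 → {q0, q1, qf}, on 1 → {q0, q3, qf}
{q0, q3, qf}: on 0 → {q0, q1, qf}, on 1 → {q0, q3, qf}
Reachable non-empty subsets: {q0}, {q0, q1}, {q0, q3}, {q0, q1, qf}, {q0, q3, qf} — 5 in total.

Final answer: 5 states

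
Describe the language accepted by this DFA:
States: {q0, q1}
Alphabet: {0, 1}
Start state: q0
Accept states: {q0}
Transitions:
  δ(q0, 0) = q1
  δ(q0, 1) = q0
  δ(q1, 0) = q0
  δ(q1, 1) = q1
Analyzing the DFA structure:
Start state: q0
Accept states: {q0}
Interpreting what each state remembers (checking against the transitions):
  q0: an even number of 0s has been read so far
  q1: an odd number of 0s has been read so far
  δ(q0, 0): in q0 (an even number of 0s has been read so far), after reading 0 we have: an odd number of 0s has been read so far → q1
  δ(q0, 1): in q0 (an even number of 0s has been read so far), after reading 1 we have: an even number of 0s has been read so far → q0
  δ(q1, 0): in q1 (an odd number of 0s has been read so far), after reading 0 we have: an even number of 0s has been read so far → q0
  δ(q1, 1): in q1 (an odd number of 0s has been read so far), after reading 1 we have: an odd number of 0s has been read so far → q1
A string is accepted iff it ends in {q0}, i.e. an even number of 0s has been read so far.
Language: All binary strings with an even number of 0s

Final answer: All binary strings with an even number of 0s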